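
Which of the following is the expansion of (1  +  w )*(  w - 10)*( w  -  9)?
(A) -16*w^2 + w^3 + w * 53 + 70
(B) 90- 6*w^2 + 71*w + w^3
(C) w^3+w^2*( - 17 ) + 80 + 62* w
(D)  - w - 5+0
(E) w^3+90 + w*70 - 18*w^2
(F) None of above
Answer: F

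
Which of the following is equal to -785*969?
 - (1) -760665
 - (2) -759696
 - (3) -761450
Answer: 1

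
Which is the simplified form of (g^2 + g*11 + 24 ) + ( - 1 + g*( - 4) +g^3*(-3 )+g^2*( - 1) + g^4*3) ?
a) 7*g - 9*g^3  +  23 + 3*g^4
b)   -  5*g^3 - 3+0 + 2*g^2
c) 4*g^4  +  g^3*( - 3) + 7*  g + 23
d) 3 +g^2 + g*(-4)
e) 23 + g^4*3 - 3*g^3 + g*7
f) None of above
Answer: e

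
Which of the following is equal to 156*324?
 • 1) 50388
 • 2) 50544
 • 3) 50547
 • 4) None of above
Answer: 2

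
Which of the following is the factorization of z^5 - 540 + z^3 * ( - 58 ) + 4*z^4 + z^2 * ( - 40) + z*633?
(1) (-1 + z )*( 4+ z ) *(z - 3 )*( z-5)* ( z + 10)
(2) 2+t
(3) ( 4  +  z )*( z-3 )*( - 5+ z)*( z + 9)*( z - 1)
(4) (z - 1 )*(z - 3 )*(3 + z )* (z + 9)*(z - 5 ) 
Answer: 3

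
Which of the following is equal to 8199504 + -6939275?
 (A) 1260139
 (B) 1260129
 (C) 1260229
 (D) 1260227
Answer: C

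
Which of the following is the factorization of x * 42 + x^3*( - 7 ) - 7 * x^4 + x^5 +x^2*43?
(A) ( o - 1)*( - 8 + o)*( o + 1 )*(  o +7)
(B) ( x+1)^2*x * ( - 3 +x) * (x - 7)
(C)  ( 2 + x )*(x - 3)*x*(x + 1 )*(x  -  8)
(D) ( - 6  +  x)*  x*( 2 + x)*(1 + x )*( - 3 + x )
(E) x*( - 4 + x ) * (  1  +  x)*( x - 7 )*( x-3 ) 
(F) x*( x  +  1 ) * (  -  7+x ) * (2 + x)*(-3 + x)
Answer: F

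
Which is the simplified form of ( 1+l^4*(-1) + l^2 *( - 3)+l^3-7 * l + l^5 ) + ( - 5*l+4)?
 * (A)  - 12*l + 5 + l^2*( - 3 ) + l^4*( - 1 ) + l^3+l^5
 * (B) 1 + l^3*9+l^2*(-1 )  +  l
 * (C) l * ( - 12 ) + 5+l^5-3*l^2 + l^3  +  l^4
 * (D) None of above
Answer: A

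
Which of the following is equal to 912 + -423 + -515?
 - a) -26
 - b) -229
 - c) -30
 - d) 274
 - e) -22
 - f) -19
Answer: a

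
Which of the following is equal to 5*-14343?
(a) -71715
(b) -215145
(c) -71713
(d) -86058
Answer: a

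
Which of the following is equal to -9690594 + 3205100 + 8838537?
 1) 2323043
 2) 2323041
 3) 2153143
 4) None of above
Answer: 4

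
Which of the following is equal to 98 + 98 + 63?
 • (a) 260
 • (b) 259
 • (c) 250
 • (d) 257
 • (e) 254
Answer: b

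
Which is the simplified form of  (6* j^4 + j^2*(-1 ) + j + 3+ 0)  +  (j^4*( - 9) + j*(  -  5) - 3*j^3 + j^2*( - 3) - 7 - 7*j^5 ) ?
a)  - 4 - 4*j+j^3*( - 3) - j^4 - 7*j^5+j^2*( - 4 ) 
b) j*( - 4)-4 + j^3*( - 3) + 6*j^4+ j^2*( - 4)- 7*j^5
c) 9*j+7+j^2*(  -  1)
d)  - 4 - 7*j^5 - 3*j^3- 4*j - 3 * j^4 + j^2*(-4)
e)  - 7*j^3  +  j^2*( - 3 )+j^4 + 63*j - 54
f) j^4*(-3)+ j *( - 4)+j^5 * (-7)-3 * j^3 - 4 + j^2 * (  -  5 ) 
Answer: d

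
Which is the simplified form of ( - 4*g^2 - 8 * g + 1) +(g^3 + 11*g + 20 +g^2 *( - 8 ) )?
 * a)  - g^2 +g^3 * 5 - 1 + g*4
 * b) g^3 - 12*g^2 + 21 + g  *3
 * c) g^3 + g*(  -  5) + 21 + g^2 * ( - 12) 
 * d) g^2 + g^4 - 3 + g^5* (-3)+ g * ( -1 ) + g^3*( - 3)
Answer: b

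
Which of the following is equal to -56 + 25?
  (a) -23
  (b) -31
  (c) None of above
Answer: b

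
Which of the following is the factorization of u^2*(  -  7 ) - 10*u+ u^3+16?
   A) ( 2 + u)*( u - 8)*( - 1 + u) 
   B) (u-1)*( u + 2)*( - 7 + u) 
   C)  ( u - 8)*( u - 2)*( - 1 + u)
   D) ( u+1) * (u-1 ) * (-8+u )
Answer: A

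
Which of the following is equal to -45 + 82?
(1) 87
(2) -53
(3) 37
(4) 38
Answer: 3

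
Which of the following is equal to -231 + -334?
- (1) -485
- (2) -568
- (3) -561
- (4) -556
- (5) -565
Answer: 5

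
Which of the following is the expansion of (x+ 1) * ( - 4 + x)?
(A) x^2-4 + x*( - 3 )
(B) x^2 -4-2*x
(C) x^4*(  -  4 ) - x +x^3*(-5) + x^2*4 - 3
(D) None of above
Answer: A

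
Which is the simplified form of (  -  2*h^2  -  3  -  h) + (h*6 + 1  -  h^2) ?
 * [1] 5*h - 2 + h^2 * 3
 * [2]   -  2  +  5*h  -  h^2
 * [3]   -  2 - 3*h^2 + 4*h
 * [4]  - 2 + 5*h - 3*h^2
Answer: 4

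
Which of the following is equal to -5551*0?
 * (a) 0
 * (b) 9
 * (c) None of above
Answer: a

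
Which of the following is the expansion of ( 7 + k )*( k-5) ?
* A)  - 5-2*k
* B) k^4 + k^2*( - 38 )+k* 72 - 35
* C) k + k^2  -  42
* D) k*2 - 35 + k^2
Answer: D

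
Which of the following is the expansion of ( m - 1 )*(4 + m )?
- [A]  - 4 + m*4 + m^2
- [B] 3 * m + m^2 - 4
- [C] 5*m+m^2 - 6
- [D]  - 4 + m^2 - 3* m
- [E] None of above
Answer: B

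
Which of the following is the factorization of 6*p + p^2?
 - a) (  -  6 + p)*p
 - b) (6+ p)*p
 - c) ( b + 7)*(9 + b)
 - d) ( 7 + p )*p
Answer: b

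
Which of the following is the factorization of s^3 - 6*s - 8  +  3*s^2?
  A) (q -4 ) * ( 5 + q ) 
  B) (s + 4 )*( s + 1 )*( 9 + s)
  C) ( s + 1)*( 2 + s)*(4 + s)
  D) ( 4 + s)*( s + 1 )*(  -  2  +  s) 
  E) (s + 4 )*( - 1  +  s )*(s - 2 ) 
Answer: D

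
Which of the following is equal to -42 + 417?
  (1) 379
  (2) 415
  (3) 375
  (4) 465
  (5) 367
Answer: 3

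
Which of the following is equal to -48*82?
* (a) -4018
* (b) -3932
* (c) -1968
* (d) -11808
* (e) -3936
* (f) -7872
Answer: e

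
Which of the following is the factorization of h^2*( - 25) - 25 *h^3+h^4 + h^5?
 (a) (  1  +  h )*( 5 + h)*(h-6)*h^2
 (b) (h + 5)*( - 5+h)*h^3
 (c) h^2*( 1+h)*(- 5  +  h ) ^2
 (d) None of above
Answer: d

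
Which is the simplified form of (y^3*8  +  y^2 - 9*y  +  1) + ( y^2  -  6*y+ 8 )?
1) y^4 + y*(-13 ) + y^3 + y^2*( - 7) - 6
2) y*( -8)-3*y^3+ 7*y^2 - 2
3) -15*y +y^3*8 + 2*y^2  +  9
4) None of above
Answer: 3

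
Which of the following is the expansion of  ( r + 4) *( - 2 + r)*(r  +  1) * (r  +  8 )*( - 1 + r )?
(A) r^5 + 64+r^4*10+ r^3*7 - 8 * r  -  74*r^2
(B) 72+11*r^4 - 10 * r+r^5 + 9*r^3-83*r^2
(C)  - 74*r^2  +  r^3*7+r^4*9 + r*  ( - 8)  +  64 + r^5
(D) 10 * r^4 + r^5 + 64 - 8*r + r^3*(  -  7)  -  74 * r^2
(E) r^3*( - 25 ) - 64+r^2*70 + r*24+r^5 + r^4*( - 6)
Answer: A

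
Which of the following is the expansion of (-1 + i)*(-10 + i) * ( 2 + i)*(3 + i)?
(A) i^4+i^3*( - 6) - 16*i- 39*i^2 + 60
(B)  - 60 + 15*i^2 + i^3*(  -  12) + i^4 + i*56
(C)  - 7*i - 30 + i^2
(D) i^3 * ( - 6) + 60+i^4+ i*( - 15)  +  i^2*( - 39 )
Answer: A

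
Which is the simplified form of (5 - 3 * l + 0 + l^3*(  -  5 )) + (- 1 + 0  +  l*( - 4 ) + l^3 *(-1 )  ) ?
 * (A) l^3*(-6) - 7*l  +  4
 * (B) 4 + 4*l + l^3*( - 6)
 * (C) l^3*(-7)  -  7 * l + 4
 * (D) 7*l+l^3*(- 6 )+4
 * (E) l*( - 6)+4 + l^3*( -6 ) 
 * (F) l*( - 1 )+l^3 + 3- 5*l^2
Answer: A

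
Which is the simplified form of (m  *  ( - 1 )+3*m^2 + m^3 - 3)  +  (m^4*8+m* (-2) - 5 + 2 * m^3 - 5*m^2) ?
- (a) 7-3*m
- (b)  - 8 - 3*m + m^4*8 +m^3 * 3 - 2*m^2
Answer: b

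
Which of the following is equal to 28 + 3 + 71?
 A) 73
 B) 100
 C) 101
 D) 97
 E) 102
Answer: E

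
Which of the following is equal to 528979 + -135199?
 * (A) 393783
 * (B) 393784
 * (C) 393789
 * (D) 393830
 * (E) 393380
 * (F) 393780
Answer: F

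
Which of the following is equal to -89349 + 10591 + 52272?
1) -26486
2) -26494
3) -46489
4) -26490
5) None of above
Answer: 1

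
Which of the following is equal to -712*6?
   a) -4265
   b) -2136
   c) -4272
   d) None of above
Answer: c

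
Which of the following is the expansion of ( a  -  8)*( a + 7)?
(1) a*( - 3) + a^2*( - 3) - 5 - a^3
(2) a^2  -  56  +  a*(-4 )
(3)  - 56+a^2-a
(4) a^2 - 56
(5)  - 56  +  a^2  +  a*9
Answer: 3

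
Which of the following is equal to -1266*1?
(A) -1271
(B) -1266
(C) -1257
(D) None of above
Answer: B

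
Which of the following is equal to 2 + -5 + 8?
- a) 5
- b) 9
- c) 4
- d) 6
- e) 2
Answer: a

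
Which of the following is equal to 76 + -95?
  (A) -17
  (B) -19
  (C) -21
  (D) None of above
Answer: B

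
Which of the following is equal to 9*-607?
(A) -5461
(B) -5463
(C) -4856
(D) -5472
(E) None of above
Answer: B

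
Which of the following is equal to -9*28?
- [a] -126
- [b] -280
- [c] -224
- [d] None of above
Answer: d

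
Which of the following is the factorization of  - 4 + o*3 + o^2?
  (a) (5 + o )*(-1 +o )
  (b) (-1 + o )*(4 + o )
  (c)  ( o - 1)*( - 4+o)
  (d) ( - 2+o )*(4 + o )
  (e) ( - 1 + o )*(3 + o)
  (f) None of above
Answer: b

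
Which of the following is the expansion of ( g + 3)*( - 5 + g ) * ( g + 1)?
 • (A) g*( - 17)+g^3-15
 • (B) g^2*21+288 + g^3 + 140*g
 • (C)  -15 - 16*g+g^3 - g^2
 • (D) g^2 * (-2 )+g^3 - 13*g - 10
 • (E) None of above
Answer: E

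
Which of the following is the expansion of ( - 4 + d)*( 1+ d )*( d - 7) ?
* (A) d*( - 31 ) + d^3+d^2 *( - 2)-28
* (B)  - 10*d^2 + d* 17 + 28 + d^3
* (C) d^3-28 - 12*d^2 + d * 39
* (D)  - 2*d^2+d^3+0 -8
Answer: B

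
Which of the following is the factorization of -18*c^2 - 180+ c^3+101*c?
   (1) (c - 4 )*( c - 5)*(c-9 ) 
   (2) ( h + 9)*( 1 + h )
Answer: 1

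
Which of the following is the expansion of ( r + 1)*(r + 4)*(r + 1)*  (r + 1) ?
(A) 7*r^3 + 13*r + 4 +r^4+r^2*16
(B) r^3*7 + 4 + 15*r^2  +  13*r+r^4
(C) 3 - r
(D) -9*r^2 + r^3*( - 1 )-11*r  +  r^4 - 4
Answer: B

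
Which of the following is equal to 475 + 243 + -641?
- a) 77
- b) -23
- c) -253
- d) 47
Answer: a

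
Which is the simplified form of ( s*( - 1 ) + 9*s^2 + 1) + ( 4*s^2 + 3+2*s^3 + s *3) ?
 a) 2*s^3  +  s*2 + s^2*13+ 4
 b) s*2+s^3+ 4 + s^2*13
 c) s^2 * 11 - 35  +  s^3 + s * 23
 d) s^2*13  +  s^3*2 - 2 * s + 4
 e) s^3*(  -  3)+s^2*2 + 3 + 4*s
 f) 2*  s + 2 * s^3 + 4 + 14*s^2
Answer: a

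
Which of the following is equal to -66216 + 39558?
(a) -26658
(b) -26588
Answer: a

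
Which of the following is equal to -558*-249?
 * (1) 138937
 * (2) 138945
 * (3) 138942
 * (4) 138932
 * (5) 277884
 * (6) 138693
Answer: 3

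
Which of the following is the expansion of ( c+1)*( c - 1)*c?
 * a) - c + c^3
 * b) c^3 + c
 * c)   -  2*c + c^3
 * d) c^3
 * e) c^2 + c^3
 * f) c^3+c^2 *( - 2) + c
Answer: a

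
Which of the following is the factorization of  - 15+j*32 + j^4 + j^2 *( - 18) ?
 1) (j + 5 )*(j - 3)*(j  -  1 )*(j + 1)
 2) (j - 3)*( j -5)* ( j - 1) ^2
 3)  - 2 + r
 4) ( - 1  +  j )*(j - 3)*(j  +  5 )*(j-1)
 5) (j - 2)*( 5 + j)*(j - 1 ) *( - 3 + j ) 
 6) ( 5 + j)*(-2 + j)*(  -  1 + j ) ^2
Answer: 4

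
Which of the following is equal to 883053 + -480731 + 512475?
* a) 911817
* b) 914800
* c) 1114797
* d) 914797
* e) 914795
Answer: d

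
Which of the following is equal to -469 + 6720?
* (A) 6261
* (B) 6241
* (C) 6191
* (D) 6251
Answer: D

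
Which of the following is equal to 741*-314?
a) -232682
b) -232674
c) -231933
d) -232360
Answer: b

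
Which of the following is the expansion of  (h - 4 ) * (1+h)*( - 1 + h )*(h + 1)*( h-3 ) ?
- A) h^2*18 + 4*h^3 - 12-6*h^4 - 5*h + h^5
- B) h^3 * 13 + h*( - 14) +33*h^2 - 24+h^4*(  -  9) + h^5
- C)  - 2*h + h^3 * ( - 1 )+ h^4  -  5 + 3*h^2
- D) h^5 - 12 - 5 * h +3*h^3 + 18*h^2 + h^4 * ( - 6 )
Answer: A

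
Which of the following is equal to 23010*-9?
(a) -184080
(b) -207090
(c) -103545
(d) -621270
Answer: b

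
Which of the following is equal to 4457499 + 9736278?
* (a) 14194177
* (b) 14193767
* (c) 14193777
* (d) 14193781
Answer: c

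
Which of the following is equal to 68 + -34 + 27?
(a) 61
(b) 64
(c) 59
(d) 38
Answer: a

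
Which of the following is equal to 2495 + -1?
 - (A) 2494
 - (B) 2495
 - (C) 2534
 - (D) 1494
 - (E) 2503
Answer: A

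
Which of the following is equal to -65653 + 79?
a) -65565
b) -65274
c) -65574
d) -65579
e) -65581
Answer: c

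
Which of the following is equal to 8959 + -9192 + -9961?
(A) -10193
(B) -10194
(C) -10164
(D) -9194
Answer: B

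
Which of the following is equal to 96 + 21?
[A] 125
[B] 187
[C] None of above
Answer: C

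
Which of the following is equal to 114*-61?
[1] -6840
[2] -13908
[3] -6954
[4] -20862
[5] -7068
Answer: 3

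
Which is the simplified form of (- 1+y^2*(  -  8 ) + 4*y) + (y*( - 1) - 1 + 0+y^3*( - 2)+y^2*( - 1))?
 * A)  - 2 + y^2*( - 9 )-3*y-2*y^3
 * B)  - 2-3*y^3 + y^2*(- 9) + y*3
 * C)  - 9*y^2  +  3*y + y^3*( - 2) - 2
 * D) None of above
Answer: C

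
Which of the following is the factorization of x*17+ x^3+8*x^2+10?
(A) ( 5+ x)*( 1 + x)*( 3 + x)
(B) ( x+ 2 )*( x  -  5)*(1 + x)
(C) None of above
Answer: C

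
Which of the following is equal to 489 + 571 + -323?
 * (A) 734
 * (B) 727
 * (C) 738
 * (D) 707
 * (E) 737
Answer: E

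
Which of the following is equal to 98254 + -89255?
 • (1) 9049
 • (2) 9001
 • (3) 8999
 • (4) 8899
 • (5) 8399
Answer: 3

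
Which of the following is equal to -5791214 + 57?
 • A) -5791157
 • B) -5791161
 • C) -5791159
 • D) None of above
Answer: A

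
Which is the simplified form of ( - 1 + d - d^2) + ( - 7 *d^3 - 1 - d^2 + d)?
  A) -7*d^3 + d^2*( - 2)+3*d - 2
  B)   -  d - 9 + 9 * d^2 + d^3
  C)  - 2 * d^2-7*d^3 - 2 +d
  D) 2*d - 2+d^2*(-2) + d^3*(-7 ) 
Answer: D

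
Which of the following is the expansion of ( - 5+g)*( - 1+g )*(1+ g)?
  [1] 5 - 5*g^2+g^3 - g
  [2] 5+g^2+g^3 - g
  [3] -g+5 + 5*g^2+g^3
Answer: 1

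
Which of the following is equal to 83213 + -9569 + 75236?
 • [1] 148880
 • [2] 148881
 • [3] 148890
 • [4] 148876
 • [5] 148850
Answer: 1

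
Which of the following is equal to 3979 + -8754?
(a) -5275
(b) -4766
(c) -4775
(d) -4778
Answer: c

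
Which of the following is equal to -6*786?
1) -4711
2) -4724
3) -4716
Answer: 3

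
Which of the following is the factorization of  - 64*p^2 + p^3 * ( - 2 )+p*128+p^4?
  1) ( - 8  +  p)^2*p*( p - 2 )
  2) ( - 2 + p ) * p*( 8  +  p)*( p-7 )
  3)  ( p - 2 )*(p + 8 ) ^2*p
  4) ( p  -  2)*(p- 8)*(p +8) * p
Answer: 4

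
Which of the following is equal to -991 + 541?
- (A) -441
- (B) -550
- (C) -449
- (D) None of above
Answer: D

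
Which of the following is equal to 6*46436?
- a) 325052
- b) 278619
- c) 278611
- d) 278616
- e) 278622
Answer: d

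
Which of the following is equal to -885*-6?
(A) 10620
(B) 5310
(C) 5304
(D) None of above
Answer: B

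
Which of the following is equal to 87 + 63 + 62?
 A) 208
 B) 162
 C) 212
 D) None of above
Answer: C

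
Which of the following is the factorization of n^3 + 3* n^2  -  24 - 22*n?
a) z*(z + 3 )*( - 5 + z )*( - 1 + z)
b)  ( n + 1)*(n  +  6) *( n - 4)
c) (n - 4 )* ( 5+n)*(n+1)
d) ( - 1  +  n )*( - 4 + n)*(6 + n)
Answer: b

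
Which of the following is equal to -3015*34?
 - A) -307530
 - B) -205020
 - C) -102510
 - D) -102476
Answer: C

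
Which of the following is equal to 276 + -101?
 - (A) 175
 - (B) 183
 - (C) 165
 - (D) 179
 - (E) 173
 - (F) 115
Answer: A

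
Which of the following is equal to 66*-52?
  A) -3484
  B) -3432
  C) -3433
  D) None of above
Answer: B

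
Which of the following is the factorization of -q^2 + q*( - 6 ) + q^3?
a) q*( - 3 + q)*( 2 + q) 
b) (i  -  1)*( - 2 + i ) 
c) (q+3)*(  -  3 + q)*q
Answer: a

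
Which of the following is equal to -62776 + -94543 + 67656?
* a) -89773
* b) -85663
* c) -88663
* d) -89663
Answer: d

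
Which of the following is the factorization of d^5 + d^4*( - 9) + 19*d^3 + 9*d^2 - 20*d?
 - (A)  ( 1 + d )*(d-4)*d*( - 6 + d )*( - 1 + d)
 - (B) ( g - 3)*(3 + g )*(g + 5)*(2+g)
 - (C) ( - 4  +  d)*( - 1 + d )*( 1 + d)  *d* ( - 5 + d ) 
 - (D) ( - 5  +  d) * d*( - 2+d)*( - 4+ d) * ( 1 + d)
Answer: C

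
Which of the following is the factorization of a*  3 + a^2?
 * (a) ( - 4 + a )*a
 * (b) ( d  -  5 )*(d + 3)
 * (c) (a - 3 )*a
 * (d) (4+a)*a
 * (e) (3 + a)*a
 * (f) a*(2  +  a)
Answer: e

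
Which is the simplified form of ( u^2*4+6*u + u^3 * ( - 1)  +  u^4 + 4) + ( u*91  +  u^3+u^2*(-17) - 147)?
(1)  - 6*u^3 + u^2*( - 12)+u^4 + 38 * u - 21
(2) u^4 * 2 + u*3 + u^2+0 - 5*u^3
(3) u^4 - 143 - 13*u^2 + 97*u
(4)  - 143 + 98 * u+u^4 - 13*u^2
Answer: 3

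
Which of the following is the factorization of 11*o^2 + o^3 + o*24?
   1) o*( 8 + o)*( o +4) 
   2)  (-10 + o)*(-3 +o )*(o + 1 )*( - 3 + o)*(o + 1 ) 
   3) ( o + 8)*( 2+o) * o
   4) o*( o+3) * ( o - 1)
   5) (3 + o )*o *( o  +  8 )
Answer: 5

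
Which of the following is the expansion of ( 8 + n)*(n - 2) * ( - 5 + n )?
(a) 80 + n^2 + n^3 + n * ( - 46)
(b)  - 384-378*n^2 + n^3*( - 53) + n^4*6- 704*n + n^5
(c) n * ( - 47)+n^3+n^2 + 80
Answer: a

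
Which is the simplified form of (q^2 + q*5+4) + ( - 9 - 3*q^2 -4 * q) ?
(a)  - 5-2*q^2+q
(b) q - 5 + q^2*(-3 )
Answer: a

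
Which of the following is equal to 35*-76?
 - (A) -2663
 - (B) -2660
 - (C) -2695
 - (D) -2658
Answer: B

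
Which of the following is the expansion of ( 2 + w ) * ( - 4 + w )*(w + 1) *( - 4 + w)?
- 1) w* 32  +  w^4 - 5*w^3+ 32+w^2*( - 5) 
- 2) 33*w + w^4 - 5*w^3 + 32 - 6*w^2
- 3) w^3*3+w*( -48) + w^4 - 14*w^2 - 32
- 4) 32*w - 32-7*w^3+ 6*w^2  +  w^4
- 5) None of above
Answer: 5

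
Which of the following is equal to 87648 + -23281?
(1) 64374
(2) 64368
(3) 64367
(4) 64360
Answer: 3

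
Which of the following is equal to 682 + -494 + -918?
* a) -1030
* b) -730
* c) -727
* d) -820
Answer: b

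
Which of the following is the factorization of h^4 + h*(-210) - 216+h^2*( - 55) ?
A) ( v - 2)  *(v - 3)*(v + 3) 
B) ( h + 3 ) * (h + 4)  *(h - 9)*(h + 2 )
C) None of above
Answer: B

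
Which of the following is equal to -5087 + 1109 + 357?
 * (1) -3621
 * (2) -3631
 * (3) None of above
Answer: 1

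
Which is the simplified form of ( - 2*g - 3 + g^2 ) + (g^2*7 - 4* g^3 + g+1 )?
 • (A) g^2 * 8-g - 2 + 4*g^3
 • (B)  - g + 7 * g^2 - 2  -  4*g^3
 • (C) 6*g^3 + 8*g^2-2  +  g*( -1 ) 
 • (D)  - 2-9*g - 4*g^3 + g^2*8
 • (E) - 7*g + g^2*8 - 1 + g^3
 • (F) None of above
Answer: F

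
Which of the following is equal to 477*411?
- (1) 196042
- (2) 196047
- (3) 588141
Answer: 2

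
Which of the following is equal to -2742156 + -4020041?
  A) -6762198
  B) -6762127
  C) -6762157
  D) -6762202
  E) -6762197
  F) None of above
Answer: E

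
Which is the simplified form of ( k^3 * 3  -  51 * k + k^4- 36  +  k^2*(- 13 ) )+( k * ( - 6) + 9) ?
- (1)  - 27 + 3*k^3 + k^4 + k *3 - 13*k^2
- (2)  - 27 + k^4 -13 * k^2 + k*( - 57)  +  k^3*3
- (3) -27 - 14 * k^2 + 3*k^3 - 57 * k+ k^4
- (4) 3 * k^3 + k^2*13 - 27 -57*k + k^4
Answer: 2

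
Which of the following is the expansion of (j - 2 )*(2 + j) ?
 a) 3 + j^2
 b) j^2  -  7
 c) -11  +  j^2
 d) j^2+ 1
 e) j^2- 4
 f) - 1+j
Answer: e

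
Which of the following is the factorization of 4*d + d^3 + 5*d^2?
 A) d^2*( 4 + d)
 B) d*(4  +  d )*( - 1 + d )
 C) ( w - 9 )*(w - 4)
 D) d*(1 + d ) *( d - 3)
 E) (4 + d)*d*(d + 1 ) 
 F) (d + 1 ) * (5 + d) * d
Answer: E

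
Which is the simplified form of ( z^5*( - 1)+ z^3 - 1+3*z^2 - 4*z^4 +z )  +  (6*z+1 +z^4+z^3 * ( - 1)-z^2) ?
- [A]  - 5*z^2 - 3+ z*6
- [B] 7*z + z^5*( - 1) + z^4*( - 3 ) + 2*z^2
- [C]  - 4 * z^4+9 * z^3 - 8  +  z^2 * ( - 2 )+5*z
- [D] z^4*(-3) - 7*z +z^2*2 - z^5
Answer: B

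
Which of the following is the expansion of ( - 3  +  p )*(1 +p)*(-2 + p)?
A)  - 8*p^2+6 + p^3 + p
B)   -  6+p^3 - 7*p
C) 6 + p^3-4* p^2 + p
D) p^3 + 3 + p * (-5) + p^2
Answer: C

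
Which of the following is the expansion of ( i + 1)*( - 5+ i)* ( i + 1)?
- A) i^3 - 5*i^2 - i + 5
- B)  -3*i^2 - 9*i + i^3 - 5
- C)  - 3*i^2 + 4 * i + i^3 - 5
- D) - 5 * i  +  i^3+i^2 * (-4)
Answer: B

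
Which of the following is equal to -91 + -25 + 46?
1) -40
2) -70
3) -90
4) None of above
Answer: 2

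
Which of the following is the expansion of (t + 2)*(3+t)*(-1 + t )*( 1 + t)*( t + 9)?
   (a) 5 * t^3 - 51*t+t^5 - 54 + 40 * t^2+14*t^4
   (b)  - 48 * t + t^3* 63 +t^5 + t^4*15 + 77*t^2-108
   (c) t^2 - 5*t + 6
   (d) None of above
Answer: d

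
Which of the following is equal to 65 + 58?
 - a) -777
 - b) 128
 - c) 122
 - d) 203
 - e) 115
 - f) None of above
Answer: f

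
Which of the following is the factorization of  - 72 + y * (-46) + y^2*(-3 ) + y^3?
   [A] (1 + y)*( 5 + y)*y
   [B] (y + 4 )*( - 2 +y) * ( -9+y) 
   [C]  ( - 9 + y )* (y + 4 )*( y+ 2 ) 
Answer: C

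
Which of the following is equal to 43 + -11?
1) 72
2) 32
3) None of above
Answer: 2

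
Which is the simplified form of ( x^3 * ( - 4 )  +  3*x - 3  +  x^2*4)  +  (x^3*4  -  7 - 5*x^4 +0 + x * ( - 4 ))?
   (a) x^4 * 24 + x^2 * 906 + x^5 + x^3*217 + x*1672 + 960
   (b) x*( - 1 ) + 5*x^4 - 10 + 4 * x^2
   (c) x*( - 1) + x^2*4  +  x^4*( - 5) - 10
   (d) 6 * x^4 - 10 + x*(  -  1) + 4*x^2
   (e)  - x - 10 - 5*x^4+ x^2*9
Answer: c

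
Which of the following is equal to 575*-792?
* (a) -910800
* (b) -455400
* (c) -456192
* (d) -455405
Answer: b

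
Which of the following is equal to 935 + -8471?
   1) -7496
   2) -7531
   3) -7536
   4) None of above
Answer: 3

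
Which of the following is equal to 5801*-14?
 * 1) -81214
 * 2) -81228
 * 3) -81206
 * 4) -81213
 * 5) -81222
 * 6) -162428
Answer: 1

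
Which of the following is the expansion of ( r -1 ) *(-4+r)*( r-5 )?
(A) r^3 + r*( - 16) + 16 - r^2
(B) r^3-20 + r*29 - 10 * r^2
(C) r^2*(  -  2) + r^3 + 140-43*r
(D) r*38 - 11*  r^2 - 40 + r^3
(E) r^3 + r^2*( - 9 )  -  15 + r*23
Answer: B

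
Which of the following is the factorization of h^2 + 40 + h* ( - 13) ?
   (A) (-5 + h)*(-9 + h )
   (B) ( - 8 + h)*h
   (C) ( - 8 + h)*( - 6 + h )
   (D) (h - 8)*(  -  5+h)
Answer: D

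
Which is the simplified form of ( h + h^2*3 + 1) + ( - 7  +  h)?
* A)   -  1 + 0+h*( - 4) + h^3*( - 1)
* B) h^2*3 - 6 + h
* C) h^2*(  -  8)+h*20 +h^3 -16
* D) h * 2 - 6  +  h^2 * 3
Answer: D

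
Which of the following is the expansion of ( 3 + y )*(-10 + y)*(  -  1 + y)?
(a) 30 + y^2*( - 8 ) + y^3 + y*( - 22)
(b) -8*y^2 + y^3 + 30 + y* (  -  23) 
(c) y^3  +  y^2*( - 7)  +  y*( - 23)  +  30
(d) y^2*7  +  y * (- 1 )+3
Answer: b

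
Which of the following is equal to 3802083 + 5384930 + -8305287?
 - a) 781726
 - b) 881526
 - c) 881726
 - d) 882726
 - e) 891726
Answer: c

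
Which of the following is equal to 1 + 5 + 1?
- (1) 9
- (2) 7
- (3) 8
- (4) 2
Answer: 2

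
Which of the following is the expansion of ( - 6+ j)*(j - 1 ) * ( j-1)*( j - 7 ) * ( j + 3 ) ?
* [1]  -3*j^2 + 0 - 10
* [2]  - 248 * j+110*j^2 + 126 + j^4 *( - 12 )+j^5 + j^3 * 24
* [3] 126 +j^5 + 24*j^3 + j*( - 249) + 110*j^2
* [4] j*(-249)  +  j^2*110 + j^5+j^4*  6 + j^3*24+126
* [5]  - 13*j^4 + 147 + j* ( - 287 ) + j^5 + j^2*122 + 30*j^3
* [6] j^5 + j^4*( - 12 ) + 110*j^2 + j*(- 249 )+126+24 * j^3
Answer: 6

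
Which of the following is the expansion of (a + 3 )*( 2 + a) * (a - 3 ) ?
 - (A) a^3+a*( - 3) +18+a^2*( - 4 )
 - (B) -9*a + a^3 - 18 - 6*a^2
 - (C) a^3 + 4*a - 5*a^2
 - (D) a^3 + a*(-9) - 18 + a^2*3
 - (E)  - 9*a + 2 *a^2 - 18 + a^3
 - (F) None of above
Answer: E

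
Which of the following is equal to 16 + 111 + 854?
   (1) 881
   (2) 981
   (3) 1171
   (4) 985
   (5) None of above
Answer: 2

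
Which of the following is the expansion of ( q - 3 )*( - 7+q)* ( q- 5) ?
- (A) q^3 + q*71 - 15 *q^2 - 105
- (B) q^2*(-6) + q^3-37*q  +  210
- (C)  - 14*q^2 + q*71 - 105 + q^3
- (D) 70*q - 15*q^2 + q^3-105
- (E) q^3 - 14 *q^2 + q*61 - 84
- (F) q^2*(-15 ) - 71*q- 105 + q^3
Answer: A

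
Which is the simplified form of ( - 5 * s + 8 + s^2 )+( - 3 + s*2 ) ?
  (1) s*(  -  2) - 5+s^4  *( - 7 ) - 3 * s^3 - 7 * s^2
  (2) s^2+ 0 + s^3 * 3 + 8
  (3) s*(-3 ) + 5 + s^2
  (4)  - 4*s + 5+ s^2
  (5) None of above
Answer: 3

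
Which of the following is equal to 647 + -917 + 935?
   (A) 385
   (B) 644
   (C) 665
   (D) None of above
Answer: C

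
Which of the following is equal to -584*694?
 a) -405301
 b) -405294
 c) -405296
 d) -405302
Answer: c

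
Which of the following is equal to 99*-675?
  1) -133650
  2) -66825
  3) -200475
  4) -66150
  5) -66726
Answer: 2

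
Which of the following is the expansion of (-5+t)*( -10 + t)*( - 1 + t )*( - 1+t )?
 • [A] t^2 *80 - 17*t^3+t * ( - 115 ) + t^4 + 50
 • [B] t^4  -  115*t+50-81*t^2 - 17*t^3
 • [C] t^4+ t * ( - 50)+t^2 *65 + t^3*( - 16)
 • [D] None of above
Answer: D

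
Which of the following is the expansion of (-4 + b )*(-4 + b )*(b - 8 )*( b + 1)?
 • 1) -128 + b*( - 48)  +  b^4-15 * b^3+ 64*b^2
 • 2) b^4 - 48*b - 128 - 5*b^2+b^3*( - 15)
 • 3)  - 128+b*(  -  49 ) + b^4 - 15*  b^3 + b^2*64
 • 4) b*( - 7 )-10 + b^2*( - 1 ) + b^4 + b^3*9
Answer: 1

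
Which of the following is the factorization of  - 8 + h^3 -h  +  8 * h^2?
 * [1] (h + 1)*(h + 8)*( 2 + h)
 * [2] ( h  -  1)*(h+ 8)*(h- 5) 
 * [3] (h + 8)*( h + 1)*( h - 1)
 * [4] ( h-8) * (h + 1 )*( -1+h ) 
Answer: 3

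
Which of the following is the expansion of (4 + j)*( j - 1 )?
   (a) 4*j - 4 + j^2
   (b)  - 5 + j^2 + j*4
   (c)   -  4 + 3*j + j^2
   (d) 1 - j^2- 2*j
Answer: c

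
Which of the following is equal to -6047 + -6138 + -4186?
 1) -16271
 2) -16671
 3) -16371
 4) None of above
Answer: 3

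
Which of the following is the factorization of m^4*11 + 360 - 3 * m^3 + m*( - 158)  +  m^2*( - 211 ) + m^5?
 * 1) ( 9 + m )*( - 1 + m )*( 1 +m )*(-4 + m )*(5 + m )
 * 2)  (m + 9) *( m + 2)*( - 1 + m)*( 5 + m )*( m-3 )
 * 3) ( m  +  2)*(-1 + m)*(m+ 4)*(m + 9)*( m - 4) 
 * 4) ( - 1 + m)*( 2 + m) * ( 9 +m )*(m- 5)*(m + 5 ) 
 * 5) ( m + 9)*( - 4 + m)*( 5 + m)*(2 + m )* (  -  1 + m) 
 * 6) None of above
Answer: 5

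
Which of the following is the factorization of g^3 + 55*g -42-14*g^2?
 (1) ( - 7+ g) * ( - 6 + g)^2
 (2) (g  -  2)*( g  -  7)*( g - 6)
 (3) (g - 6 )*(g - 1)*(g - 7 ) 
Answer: 3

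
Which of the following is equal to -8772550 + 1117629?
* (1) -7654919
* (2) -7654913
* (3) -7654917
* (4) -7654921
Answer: 4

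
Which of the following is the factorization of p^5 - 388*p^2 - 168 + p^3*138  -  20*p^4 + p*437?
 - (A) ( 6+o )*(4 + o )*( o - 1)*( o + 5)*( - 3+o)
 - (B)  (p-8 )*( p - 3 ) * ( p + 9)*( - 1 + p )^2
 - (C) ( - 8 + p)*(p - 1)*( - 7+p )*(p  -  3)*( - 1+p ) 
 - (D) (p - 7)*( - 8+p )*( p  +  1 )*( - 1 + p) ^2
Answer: C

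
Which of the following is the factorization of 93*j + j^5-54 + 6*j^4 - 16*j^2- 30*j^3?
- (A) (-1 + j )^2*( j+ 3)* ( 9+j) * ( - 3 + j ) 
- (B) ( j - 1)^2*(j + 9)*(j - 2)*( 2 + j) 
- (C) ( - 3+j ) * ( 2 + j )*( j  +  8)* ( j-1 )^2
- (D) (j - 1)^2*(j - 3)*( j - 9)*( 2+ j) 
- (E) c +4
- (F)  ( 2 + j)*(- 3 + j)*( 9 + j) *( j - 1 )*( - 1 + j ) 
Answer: F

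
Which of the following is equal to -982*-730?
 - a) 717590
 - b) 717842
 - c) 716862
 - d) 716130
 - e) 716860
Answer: e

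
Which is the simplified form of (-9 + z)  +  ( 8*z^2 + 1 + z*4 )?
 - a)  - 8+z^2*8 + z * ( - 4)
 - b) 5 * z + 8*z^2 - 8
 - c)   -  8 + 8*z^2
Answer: b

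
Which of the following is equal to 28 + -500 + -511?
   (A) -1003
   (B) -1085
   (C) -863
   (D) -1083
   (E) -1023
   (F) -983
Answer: F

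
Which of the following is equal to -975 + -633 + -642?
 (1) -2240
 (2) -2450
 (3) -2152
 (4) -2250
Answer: 4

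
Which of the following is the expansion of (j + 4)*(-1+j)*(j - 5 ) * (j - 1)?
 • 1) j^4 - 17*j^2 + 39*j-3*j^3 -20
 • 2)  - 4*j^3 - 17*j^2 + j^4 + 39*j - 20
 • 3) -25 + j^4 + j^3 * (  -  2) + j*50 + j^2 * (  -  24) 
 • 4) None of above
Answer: 1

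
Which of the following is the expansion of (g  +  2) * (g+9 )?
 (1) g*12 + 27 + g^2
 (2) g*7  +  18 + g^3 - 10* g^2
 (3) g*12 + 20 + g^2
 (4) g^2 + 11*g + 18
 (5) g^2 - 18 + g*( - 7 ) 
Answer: 4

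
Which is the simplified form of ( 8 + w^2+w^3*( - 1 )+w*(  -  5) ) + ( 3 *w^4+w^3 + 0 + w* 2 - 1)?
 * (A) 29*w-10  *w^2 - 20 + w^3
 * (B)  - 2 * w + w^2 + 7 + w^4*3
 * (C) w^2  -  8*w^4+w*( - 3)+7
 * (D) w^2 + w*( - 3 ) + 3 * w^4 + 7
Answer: D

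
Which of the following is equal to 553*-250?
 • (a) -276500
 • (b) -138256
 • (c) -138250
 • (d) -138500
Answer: c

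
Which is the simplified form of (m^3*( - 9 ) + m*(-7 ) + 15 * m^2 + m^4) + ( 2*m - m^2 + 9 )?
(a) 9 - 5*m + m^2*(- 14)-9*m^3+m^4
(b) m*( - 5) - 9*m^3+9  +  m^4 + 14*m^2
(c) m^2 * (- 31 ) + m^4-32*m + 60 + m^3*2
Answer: b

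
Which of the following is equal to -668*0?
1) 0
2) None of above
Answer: 1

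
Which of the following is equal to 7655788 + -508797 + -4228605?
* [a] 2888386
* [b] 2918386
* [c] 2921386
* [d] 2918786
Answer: b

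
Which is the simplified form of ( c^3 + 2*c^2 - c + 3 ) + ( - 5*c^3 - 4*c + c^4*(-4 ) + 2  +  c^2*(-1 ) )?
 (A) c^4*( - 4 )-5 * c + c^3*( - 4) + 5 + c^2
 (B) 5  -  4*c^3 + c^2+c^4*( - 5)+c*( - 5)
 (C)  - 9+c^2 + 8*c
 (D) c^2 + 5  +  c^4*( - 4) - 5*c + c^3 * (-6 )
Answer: A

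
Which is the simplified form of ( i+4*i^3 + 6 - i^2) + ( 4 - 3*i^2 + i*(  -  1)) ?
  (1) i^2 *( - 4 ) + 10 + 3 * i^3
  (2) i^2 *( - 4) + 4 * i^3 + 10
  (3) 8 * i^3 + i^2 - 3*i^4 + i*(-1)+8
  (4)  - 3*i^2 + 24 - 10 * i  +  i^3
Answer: 2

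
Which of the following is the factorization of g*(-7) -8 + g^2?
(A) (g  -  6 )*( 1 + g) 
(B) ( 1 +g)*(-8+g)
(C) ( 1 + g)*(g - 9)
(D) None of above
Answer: B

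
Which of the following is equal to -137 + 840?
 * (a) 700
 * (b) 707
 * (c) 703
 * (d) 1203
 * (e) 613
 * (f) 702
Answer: c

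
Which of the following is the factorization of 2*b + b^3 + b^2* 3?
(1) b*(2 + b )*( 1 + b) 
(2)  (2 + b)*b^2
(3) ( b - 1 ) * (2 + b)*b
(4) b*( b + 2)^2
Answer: 1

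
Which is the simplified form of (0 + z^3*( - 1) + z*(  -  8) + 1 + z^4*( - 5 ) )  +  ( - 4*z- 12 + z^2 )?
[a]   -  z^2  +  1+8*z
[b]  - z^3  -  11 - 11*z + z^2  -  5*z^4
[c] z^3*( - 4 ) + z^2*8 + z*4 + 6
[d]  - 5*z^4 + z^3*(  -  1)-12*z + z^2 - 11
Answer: d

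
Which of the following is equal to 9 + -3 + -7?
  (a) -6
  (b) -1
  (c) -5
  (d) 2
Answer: b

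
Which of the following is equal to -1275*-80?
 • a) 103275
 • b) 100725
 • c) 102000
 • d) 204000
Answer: c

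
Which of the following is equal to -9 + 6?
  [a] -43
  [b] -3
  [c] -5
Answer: b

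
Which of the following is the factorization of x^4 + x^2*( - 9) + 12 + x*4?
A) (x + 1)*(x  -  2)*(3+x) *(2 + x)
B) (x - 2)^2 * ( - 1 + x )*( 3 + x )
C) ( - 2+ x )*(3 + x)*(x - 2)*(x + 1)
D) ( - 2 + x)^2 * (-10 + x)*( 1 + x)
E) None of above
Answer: C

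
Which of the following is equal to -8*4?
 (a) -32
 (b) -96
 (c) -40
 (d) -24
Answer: a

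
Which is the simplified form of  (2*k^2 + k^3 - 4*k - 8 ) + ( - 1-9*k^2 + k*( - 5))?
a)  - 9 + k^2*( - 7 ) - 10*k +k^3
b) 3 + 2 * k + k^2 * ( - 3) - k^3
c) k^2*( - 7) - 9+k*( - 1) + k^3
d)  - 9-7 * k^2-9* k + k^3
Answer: d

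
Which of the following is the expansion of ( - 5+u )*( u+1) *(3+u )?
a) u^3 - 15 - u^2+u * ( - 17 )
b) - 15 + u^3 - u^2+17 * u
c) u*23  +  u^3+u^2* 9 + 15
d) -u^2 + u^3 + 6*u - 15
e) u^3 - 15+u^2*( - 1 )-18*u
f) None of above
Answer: a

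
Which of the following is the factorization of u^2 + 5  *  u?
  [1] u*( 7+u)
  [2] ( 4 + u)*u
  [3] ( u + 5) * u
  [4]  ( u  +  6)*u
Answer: 3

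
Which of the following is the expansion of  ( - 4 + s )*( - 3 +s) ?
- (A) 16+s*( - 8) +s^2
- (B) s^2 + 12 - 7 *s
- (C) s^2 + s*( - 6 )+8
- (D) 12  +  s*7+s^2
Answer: B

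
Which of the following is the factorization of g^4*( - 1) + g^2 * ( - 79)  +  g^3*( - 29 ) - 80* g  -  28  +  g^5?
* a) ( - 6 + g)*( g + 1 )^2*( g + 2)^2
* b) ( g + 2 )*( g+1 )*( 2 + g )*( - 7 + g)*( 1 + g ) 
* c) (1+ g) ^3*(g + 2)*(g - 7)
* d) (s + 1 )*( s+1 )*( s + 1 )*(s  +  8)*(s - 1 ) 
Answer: b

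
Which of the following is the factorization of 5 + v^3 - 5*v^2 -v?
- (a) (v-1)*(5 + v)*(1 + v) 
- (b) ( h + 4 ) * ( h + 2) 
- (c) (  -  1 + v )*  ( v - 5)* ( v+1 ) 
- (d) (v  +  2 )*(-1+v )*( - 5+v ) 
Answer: c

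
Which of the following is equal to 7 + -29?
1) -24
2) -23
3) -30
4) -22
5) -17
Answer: 4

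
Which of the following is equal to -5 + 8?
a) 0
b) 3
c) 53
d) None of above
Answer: b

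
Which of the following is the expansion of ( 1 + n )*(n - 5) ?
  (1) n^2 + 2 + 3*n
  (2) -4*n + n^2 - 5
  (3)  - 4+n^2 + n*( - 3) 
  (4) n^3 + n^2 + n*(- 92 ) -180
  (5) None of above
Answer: 2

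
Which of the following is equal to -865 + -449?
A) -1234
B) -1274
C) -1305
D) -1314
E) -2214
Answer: D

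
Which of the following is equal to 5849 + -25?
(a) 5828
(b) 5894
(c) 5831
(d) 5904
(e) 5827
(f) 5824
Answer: f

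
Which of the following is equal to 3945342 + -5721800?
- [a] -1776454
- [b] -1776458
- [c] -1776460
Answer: b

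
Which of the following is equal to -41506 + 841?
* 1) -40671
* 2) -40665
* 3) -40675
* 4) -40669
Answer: 2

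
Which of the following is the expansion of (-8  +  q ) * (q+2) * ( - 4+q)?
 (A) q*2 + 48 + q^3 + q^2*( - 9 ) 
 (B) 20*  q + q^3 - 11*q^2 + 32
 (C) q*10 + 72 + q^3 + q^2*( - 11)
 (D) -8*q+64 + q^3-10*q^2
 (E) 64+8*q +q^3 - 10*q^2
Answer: E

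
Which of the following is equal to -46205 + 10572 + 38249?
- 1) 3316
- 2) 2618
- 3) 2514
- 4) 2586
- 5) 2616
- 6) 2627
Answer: 5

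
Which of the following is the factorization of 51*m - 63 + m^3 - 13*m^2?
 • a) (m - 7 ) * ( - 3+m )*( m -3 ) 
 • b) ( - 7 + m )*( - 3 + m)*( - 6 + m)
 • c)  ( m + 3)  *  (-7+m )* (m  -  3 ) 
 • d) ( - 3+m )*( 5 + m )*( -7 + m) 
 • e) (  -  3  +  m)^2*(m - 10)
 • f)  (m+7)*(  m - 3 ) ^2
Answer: a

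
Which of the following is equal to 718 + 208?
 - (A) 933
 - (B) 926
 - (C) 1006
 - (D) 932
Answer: B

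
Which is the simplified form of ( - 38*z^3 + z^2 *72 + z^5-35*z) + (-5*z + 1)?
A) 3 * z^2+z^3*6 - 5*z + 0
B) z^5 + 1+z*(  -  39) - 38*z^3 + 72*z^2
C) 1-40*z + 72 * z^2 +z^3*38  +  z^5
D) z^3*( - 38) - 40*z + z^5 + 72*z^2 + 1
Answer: D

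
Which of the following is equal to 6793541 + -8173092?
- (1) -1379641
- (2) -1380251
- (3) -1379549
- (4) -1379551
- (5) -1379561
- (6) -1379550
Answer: 4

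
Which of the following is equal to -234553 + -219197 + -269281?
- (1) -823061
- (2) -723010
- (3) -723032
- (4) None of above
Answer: 4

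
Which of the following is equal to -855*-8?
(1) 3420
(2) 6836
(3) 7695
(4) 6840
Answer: 4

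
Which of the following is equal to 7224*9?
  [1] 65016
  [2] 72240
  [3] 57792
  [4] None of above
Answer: 1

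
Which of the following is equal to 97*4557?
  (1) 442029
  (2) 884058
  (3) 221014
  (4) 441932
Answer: 1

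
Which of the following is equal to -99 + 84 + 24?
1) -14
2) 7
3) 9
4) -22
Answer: 3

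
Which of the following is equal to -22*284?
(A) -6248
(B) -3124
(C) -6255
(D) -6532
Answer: A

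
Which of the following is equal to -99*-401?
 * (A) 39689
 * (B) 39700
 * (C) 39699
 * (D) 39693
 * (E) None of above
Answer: C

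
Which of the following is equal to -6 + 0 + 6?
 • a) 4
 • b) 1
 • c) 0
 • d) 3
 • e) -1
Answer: c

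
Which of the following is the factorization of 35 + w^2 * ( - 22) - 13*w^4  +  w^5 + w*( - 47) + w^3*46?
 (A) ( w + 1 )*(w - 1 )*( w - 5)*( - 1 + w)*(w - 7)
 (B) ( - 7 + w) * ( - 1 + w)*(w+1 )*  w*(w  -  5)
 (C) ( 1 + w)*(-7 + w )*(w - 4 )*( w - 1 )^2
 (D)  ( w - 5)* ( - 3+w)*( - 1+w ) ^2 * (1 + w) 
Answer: A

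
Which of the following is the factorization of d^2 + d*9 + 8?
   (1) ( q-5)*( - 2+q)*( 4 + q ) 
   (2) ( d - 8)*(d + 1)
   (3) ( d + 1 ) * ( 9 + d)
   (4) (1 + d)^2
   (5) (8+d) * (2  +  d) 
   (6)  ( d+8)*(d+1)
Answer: 6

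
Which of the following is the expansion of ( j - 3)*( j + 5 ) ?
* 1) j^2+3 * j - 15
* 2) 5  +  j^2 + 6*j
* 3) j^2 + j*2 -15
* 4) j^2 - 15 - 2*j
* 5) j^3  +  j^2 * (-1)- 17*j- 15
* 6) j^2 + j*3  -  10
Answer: 3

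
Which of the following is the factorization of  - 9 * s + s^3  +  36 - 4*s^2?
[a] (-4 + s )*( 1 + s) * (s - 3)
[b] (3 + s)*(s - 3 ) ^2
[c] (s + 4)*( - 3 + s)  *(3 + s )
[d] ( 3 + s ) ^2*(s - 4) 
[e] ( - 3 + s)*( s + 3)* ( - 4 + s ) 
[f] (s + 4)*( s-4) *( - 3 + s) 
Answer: e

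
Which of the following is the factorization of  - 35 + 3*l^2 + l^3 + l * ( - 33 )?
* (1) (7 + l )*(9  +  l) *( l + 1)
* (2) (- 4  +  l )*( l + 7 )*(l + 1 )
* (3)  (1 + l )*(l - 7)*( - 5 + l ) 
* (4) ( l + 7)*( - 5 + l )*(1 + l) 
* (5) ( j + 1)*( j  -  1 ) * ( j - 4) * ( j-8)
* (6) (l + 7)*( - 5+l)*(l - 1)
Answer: 4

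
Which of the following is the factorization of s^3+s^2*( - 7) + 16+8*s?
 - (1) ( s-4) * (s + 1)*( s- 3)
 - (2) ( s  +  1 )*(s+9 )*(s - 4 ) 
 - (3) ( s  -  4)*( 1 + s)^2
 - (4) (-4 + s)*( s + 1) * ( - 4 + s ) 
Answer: 4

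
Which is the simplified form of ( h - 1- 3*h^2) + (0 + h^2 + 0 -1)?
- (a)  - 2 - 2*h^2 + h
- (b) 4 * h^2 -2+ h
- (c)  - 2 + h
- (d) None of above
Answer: a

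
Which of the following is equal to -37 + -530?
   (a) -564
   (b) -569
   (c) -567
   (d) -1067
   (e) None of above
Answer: c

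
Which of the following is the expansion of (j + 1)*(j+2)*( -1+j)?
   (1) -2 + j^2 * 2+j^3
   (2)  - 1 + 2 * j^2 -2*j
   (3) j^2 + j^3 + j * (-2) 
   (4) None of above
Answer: 4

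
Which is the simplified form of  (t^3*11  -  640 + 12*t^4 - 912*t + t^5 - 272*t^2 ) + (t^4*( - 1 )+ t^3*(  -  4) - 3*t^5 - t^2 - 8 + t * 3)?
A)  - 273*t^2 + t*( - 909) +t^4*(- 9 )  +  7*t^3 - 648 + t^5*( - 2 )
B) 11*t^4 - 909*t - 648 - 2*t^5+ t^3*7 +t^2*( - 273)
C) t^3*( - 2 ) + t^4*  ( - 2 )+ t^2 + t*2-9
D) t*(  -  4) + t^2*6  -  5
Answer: B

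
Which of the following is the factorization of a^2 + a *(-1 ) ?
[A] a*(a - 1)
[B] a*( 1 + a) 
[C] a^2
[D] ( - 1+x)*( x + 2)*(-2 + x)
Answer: A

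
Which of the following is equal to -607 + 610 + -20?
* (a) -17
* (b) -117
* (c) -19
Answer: a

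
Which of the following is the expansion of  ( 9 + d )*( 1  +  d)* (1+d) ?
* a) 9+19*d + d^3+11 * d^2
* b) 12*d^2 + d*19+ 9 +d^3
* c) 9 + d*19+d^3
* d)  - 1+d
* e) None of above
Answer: a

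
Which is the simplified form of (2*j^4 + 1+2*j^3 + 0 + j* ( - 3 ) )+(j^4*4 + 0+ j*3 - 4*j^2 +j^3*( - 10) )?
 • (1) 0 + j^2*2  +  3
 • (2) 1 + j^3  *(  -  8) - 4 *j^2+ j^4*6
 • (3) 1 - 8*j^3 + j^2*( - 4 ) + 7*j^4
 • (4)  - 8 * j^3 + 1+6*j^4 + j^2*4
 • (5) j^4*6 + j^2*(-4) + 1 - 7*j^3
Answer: 2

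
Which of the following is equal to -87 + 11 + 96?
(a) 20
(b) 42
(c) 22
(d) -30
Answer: a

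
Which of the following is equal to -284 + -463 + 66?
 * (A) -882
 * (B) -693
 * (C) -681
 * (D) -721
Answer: C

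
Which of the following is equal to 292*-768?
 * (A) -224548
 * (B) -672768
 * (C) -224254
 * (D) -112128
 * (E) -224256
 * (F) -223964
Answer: E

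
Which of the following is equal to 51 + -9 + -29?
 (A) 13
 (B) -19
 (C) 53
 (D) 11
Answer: A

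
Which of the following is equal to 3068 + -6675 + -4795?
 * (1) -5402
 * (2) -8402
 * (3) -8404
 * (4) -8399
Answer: 2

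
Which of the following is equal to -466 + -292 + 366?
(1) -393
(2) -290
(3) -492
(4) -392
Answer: 4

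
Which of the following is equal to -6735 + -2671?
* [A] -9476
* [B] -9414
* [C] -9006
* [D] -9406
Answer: D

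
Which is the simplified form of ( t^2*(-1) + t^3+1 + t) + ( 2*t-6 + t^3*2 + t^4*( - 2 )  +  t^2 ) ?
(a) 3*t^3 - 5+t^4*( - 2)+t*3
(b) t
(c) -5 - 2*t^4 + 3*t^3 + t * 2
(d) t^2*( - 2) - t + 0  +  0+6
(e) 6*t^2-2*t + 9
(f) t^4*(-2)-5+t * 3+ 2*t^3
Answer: a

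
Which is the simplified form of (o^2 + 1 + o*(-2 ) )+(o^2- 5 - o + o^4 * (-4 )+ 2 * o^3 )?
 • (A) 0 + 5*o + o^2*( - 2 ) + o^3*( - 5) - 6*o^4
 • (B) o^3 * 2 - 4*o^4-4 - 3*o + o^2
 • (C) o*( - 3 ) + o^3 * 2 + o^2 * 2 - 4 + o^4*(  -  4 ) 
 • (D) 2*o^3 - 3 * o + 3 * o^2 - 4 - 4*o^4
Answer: C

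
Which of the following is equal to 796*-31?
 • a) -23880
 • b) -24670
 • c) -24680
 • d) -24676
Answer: d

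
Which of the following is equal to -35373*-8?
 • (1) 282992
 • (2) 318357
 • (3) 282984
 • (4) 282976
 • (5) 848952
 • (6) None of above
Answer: 3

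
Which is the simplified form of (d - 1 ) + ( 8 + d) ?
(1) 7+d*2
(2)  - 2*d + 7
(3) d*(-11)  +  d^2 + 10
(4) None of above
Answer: 1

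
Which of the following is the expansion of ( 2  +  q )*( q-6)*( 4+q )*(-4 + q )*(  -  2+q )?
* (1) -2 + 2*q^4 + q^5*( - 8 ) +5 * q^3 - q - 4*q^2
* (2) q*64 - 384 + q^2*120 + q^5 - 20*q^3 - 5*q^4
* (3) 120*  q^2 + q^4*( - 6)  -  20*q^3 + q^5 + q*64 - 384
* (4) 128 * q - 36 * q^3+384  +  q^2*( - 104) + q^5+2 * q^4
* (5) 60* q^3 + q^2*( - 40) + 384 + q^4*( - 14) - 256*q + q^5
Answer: 3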